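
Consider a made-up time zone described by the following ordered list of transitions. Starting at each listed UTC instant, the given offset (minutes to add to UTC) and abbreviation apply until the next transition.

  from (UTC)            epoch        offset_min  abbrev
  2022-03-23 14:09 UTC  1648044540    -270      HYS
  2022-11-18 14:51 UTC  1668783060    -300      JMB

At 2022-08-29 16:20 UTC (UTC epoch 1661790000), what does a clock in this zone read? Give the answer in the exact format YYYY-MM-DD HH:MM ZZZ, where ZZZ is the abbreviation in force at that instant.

Query: 2022-08-29 16:20 UTC
Rule 1/2 (HYS, -04:30): 2022-03-23 14:09 UTC ≤ query < 2022-11-18 14:51 UTC
16·60 + 20 - 270 = 710 min
710 = 0·1440 + 710; 710 = 11·60 + 50 → 11:50, same day
→ 2022-08-29 11:50 HYS

2022-08-29 11:50 HYS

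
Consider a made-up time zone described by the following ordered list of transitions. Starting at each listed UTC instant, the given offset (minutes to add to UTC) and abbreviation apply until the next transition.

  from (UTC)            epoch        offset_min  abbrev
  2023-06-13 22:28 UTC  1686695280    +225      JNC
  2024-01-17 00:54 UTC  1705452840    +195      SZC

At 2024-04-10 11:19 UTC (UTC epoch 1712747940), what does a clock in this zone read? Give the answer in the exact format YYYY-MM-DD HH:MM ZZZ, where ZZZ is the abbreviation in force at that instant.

2024-04-10 14:34 SZC

Query: 2024-04-10 11:19 UTC
Rule 2/2 (SZC, +03:15): 2024-01-17 00:54 UTC ≤ query < +∞
11·60 + 19 + 195 = 874 min
874 = 0·1440 + 874; 874 = 14·60 + 34 → 14:34, same day
→ 2024-04-10 14:34 SZC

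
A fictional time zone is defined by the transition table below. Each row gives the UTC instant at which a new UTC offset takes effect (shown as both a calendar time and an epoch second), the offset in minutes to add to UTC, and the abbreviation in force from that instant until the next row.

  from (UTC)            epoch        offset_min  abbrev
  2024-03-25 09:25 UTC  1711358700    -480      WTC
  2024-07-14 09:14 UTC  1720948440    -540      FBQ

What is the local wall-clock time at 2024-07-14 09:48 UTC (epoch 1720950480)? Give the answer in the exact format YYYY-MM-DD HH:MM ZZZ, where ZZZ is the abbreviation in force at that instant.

Query: 2024-07-14 09:48 UTC
Rule 2/2 (FBQ, -09:00): 2024-07-14 09:14 UTC ≤ query < +∞
9·60 + 48 - 540 = 48 min
48 = 0·1440 + 48; 48 = 0·60 + 48 → 00:48, same day
→ 2024-07-14 00:48 FBQ

2024-07-14 00:48 FBQ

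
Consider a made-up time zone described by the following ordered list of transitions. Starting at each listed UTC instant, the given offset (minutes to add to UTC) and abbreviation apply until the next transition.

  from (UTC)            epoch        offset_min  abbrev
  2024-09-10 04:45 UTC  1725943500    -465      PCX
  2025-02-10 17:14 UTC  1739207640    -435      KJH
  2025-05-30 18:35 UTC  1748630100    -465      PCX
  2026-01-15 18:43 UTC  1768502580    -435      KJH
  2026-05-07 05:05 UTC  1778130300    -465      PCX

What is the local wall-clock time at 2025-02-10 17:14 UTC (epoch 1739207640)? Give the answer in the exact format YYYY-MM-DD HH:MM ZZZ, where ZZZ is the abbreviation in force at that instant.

Query: 2025-02-10 17:14 UTC
Rule 2/5 (KJH, -07:15): 2025-02-10 17:14 UTC ≤ query < 2025-05-30 18:35 UTC
17·60 + 14 - 435 = 599 min
599 = 0·1440 + 599; 599 = 9·60 + 59 → 09:59, same day
→ 2025-02-10 09:59 KJH

2025-02-10 09:59 KJH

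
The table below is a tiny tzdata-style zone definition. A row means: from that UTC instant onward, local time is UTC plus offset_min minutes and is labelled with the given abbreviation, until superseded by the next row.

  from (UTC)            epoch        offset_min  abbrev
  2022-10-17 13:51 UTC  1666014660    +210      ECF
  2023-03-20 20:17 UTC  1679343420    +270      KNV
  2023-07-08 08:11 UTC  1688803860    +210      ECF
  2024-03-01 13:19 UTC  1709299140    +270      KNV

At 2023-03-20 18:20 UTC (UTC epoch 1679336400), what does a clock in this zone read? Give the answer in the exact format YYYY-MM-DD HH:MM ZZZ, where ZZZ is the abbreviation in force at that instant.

2023-03-20 21:50 ECF

Query: 2023-03-20 18:20 UTC
Rule 1/4 (ECF, +03:30): 2022-10-17 13:51 UTC ≤ query < 2023-03-20 20:17 UTC
18·60 + 20 + 210 = 1310 min
1310 = 0·1440 + 1310; 1310 = 21·60 + 50 → 21:50, same day
→ 2023-03-20 21:50 ECF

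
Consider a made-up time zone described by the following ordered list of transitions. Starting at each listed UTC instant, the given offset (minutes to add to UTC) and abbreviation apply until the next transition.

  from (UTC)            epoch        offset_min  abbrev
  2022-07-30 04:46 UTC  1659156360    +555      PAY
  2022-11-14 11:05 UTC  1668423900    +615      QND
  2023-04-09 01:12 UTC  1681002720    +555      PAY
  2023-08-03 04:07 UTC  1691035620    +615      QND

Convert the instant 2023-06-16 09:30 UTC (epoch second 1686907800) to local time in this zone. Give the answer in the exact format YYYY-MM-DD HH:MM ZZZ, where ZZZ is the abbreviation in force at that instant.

2023-06-16 18:45 PAY

Query: 2023-06-16 09:30 UTC
Rule 3/4 (PAY, +09:15): 2023-04-09 01:12 UTC ≤ query < 2023-08-03 04:07 UTC
9·60 + 30 + 555 = 1125 min
1125 = 0·1440 + 1125; 1125 = 18·60 + 45 → 18:45, same day
→ 2023-06-16 18:45 PAY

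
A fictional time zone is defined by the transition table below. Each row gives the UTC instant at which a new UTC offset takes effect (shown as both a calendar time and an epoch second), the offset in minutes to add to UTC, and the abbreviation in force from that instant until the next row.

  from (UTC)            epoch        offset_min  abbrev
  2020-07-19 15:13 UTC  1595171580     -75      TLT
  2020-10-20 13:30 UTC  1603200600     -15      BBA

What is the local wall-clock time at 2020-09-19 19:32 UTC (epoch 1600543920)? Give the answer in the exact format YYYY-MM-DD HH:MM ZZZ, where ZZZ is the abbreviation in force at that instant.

2020-09-19 18:17 TLT

Query: 2020-09-19 19:32 UTC
Rule 1/2 (TLT, -01:15): 2020-07-19 15:13 UTC ≤ query < 2020-10-20 13:30 UTC
19·60 + 32 - 75 = 1097 min
1097 = 0·1440 + 1097; 1097 = 18·60 + 17 → 18:17, same day
→ 2020-09-19 18:17 TLT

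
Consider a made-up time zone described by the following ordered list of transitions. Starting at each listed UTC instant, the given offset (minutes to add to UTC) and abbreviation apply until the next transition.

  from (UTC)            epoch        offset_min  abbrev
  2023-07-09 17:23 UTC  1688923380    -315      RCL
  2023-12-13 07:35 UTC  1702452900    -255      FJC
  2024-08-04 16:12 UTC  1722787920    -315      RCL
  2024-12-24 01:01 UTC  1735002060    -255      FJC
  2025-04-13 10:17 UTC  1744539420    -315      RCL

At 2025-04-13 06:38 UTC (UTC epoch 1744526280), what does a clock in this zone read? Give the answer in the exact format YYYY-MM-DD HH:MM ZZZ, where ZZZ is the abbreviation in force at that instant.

2025-04-13 02:23 FJC

Query: 2025-04-13 06:38 UTC
Rule 4/5 (FJC, -04:15): 2024-12-24 01:01 UTC ≤ query < 2025-04-13 10:17 UTC
6·60 + 38 - 255 = 143 min
143 = 0·1440 + 143; 143 = 2·60 + 23 → 02:23, same day
→ 2025-04-13 02:23 FJC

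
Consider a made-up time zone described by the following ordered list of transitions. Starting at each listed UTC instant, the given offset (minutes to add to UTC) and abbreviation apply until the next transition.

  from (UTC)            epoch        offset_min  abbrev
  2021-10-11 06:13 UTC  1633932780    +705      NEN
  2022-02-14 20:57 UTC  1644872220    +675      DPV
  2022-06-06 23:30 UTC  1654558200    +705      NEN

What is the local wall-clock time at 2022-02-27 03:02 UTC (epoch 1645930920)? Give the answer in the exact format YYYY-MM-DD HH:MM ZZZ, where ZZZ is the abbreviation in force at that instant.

2022-02-27 14:17 DPV

Query: 2022-02-27 03:02 UTC
Rule 2/3 (DPV, +11:15): 2022-02-14 20:57 UTC ≤ query < 2022-06-06 23:30 UTC
3·60 + 2 + 675 = 857 min
857 = 0·1440 + 857; 857 = 14·60 + 17 → 14:17, same day
→ 2022-02-27 14:17 DPV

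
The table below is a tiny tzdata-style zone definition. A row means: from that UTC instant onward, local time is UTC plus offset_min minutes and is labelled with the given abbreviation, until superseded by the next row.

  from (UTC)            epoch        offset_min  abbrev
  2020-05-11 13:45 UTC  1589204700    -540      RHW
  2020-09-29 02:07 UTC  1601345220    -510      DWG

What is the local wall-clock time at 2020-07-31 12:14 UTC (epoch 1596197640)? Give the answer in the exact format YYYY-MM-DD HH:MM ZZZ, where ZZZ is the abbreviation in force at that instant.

2020-07-31 03:14 RHW

Query: 2020-07-31 12:14 UTC
Rule 1/2 (RHW, -09:00): 2020-05-11 13:45 UTC ≤ query < 2020-09-29 02:07 UTC
12·60 + 14 - 540 = 194 min
194 = 0·1440 + 194; 194 = 3·60 + 14 → 03:14, same day
→ 2020-07-31 03:14 RHW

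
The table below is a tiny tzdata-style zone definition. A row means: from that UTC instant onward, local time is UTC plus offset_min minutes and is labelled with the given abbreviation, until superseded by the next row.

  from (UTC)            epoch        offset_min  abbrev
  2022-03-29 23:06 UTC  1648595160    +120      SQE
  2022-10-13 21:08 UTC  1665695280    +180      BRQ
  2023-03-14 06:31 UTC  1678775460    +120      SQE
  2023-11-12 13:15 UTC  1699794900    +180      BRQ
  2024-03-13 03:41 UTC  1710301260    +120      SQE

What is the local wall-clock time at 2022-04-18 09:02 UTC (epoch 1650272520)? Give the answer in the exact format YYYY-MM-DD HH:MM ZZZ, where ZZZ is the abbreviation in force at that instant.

2022-04-18 11:02 SQE

Query: 2022-04-18 09:02 UTC
Rule 1/5 (SQE, +02:00): 2022-03-29 23:06 UTC ≤ query < 2022-10-13 21:08 UTC
9·60 + 2 + 120 = 662 min
662 = 0·1440 + 662; 662 = 11·60 + 2 → 11:02, same day
→ 2022-04-18 11:02 SQE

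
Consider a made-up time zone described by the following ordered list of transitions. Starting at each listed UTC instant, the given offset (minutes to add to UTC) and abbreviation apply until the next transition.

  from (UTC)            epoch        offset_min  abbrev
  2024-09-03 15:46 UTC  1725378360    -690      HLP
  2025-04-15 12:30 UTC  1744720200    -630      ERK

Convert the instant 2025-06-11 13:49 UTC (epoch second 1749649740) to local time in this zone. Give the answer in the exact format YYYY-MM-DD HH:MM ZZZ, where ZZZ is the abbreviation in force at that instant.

Query: 2025-06-11 13:49 UTC
Rule 2/2 (ERK, -10:30): 2025-04-15 12:30 UTC ≤ query < +∞
13·60 + 49 - 630 = 199 min
199 = 0·1440 + 199; 199 = 3·60 + 19 → 03:19, same day
→ 2025-06-11 03:19 ERK

2025-06-11 03:19 ERK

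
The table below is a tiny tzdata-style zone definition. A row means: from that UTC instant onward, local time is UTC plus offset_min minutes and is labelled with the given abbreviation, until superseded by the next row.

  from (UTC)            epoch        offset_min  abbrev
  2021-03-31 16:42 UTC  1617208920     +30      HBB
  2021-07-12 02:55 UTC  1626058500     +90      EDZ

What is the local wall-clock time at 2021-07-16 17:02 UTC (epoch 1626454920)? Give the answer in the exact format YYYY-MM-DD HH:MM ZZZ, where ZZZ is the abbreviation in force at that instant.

2021-07-16 18:32 EDZ

Query: 2021-07-16 17:02 UTC
Rule 2/2 (EDZ, +01:30): 2021-07-12 02:55 UTC ≤ query < +∞
17·60 + 2 + 90 = 1112 min
1112 = 0·1440 + 1112; 1112 = 18·60 + 32 → 18:32, same day
→ 2021-07-16 18:32 EDZ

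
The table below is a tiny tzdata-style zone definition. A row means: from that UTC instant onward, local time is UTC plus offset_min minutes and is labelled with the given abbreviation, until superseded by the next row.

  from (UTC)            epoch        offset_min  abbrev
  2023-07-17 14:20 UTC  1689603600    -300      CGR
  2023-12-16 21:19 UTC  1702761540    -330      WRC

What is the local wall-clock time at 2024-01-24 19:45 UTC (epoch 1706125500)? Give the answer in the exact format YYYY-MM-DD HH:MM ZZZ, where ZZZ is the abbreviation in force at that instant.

Query: 2024-01-24 19:45 UTC
Rule 2/2 (WRC, -05:30): 2023-12-16 21:19 UTC ≤ query < +∞
19·60 + 45 - 330 = 855 min
855 = 0·1440 + 855; 855 = 14·60 + 15 → 14:15, same day
→ 2024-01-24 14:15 WRC

2024-01-24 14:15 WRC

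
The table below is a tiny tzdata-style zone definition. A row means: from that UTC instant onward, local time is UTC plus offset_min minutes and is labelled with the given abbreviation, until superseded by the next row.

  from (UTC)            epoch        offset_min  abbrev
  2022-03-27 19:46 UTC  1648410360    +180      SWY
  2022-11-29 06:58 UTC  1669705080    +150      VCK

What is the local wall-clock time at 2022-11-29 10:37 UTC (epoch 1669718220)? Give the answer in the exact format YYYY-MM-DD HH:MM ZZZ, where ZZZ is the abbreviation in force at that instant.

Query: 2022-11-29 10:37 UTC
Rule 2/2 (VCK, +02:30): 2022-11-29 06:58 UTC ≤ query < +∞
10·60 + 37 + 150 = 787 min
787 = 0·1440 + 787; 787 = 13·60 + 7 → 13:07, same day
→ 2022-11-29 13:07 VCK

2022-11-29 13:07 VCK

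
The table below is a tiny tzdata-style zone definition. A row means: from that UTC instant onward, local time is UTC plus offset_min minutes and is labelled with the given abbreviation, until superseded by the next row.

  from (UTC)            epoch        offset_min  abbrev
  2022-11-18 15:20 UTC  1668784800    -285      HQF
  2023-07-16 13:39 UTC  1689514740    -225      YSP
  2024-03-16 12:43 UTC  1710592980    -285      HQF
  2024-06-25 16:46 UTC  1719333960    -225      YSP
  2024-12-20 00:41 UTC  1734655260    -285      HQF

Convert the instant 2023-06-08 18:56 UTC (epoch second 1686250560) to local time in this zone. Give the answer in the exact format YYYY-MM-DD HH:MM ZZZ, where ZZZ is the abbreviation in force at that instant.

Query: 2023-06-08 18:56 UTC
Rule 1/5 (HQF, -04:45): 2022-11-18 15:20 UTC ≤ query < 2023-07-16 13:39 UTC
18·60 + 56 - 285 = 851 min
851 = 0·1440 + 851; 851 = 14·60 + 11 → 14:11, same day
→ 2023-06-08 14:11 HQF

2023-06-08 14:11 HQF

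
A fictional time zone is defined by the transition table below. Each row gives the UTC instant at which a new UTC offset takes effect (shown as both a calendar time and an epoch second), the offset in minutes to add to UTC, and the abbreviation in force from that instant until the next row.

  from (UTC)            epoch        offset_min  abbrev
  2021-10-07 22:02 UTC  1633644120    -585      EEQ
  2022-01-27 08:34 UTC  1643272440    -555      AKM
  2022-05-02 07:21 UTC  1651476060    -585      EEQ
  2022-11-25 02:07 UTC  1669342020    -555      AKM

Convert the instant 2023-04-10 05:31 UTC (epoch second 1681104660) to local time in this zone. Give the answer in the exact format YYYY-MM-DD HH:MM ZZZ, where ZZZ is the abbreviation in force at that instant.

Query: 2023-04-10 05:31 UTC
Rule 4/4 (AKM, -09:15): 2022-11-25 02:07 UTC ≤ query < +∞
5·60 + 31 - 555 = -224 min
-224 = -1·1440 + 1216; 1216 = 20·60 + 16 → 20:16, 2023-04-10 - 1 day = 2023-04-09
→ 2023-04-09 20:16 AKM

2023-04-09 20:16 AKM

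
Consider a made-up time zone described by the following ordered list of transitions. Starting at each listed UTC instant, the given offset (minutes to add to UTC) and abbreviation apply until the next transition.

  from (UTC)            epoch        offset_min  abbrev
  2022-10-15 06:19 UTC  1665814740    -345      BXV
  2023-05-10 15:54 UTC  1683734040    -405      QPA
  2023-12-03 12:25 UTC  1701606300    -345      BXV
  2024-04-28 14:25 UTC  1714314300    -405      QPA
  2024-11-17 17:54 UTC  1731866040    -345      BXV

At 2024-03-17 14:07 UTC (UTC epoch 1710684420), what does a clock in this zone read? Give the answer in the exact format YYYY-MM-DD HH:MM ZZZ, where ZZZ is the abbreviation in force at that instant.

Query: 2024-03-17 14:07 UTC
Rule 3/5 (BXV, -05:45): 2023-12-03 12:25 UTC ≤ query < 2024-04-28 14:25 UTC
14·60 + 7 - 345 = 502 min
502 = 0·1440 + 502; 502 = 8·60 + 22 → 08:22, same day
→ 2024-03-17 08:22 BXV

2024-03-17 08:22 BXV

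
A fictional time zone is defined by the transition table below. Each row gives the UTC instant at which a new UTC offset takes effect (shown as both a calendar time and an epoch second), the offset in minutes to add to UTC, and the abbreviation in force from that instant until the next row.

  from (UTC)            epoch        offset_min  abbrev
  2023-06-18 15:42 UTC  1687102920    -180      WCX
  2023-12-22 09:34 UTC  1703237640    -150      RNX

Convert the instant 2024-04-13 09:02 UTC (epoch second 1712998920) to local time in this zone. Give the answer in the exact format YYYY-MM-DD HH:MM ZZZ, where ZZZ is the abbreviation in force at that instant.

Query: 2024-04-13 09:02 UTC
Rule 2/2 (RNX, -02:30): 2023-12-22 09:34 UTC ≤ query < +∞
9·60 + 2 - 150 = 392 min
392 = 0·1440 + 392; 392 = 6·60 + 32 → 06:32, same day
→ 2024-04-13 06:32 RNX

2024-04-13 06:32 RNX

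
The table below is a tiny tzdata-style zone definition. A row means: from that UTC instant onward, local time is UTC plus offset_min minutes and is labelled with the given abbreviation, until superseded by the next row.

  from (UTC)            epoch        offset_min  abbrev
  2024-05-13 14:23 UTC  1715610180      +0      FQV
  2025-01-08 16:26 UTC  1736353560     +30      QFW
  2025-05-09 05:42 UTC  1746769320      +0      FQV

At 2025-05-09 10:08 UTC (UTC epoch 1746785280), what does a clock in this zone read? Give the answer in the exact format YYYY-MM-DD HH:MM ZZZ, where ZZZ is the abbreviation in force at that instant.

Query: 2025-05-09 10:08 UTC
Rule 3/3 (FQV, +00:00): 2025-05-09 05:42 UTC ≤ query < +∞
10·60 + 8 + 0 = 608 min
608 = 0·1440 + 608; 608 = 10·60 + 8 → 10:08, same day
→ 2025-05-09 10:08 FQV

2025-05-09 10:08 FQV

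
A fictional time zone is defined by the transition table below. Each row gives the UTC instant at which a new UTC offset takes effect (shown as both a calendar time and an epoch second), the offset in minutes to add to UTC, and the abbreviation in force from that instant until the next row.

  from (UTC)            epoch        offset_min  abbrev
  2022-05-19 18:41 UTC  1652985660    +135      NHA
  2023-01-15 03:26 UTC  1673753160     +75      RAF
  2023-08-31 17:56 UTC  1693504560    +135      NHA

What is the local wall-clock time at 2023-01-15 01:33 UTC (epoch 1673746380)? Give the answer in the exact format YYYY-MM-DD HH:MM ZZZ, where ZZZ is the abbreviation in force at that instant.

Query: 2023-01-15 01:33 UTC
Rule 1/3 (NHA, +02:15): 2022-05-19 18:41 UTC ≤ query < 2023-01-15 03:26 UTC
1·60 + 33 + 135 = 228 min
228 = 0·1440 + 228; 228 = 3·60 + 48 → 03:48, same day
→ 2023-01-15 03:48 NHA

2023-01-15 03:48 NHA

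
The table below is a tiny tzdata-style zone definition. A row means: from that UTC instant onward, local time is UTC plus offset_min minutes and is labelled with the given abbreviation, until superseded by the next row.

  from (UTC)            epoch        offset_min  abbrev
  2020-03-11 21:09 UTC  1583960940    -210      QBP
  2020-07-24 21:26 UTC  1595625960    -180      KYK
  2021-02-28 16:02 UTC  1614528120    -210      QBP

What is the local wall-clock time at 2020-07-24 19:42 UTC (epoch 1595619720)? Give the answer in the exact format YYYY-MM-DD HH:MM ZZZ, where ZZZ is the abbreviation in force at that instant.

Query: 2020-07-24 19:42 UTC
Rule 1/3 (QBP, -03:30): 2020-03-11 21:09 UTC ≤ query < 2020-07-24 21:26 UTC
19·60 + 42 - 210 = 972 min
972 = 0·1440 + 972; 972 = 16·60 + 12 → 16:12, same day
→ 2020-07-24 16:12 QBP

2020-07-24 16:12 QBP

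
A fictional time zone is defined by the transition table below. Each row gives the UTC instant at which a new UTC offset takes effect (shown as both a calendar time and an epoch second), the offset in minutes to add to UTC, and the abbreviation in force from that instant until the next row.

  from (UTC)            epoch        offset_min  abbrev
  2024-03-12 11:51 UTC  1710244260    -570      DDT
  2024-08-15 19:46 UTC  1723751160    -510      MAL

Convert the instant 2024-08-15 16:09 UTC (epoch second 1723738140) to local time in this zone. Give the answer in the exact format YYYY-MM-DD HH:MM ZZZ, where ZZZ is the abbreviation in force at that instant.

2024-08-15 06:39 DDT

Query: 2024-08-15 16:09 UTC
Rule 1/2 (DDT, -09:30): 2024-03-12 11:51 UTC ≤ query < 2024-08-15 19:46 UTC
16·60 + 9 - 570 = 399 min
399 = 0·1440 + 399; 399 = 6·60 + 39 → 06:39, same day
→ 2024-08-15 06:39 DDT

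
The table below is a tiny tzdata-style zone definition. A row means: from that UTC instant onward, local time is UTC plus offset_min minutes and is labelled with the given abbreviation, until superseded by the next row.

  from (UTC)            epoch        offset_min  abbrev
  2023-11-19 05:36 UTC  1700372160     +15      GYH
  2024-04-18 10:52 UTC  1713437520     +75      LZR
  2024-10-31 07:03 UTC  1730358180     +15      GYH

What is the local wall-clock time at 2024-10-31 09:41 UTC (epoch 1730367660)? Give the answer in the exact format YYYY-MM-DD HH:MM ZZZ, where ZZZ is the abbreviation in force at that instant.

Query: 2024-10-31 09:41 UTC
Rule 3/3 (GYH, +00:15): 2024-10-31 07:03 UTC ≤ query < +∞
9·60 + 41 + 15 = 596 min
596 = 0·1440 + 596; 596 = 9·60 + 56 → 09:56, same day
→ 2024-10-31 09:56 GYH

2024-10-31 09:56 GYH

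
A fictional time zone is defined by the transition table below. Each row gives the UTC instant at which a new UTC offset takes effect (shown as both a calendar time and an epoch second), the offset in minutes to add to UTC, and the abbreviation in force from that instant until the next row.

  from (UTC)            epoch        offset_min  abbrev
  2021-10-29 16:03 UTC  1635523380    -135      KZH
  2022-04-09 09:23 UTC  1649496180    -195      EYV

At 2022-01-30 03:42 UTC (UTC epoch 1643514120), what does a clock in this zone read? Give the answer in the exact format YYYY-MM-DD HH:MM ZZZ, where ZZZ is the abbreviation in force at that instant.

Query: 2022-01-30 03:42 UTC
Rule 1/2 (KZH, -02:15): 2021-10-29 16:03 UTC ≤ query < 2022-04-09 09:23 UTC
3·60 + 42 - 135 = 87 min
87 = 0·1440 + 87; 87 = 1·60 + 27 → 01:27, same day
→ 2022-01-30 01:27 KZH

2022-01-30 01:27 KZH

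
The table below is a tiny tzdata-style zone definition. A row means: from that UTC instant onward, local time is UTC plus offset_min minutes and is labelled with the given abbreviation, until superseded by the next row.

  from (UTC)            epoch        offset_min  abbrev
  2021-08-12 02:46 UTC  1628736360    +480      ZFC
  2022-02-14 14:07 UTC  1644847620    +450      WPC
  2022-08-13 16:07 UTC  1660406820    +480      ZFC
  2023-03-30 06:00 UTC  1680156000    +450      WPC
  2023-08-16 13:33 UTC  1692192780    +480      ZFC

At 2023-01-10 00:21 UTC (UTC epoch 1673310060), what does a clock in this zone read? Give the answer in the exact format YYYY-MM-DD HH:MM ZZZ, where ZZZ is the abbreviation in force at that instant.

2023-01-10 08:21 ZFC

Query: 2023-01-10 00:21 UTC
Rule 3/5 (ZFC, +08:00): 2022-08-13 16:07 UTC ≤ query < 2023-03-30 06:00 UTC
0·60 + 21 + 480 = 501 min
501 = 0·1440 + 501; 501 = 8·60 + 21 → 08:21, same day
→ 2023-01-10 08:21 ZFC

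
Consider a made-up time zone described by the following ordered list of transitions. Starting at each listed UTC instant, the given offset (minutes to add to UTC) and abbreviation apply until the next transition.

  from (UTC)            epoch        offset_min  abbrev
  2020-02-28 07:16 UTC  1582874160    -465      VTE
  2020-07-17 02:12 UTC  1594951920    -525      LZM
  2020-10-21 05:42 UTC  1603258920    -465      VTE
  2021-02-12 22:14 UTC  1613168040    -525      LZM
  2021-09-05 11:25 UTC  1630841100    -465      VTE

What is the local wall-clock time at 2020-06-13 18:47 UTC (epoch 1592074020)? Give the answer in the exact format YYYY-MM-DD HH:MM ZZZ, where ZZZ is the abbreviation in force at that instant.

2020-06-13 11:02 VTE

Query: 2020-06-13 18:47 UTC
Rule 1/5 (VTE, -07:45): 2020-02-28 07:16 UTC ≤ query < 2020-07-17 02:12 UTC
18·60 + 47 - 465 = 662 min
662 = 0·1440 + 662; 662 = 11·60 + 2 → 11:02, same day
→ 2020-06-13 11:02 VTE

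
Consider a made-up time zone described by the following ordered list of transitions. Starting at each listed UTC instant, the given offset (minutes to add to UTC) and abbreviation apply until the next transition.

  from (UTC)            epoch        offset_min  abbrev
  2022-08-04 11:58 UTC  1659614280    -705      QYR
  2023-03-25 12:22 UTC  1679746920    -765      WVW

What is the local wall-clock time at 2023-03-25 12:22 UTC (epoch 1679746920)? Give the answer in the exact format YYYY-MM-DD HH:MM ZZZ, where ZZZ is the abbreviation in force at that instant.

Query: 2023-03-25 12:22 UTC
Rule 2/2 (WVW, -12:45): 2023-03-25 12:22 UTC ≤ query < +∞
12·60 + 22 - 765 = -23 min
-23 = -1·1440 + 1417; 1417 = 23·60 + 37 → 23:37, 2023-03-25 - 1 day = 2023-03-24
→ 2023-03-24 23:37 WVW

2023-03-24 23:37 WVW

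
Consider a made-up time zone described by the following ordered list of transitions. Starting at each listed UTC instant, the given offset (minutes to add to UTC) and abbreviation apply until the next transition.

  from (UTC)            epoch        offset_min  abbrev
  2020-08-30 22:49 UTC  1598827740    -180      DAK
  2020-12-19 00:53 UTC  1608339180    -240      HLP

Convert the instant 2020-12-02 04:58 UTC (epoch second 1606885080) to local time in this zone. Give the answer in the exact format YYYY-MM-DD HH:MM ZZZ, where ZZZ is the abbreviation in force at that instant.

2020-12-02 01:58 DAK

Query: 2020-12-02 04:58 UTC
Rule 1/2 (DAK, -03:00): 2020-08-30 22:49 UTC ≤ query < 2020-12-19 00:53 UTC
4·60 + 58 - 180 = 118 min
118 = 0·1440 + 118; 118 = 1·60 + 58 → 01:58, same day
→ 2020-12-02 01:58 DAK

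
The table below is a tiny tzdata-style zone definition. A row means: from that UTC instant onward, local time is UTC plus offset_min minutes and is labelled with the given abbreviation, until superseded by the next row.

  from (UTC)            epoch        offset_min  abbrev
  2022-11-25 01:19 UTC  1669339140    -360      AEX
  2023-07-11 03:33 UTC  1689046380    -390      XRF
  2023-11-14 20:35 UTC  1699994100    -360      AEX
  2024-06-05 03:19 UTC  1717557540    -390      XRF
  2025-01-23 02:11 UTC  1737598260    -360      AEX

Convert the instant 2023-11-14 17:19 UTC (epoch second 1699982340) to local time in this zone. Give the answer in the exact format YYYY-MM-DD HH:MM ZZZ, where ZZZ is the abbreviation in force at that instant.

2023-11-14 10:49 XRF

Query: 2023-11-14 17:19 UTC
Rule 2/5 (XRF, -06:30): 2023-07-11 03:33 UTC ≤ query < 2023-11-14 20:35 UTC
17·60 + 19 - 390 = 649 min
649 = 0·1440 + 649; 649 = 10·60 + 49 → 10:49, same day
→ 2023-11-14 10:49 XRF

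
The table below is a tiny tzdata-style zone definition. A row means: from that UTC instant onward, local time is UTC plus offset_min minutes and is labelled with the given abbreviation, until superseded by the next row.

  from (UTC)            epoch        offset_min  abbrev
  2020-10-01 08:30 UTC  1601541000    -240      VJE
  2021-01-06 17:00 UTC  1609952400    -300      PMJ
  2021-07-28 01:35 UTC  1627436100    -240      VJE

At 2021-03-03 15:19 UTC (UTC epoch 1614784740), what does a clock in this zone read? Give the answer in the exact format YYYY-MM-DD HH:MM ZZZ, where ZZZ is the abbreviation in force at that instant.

2021-03-03 10:19 PMJ

Query: 2021-03-03 15:19 UTC
Rule 2/3 (PMJ, -05:00): 2021-01-06 17:00 UTC ≤ query < 2021-07-28 01:35 UTC
15·60 + 19 - 300 = 619 min
619 = 0·1440 + 619; 619 = 10·60 + 19 → 10:19, same day
→ 2021-03-03 10:19 PMJ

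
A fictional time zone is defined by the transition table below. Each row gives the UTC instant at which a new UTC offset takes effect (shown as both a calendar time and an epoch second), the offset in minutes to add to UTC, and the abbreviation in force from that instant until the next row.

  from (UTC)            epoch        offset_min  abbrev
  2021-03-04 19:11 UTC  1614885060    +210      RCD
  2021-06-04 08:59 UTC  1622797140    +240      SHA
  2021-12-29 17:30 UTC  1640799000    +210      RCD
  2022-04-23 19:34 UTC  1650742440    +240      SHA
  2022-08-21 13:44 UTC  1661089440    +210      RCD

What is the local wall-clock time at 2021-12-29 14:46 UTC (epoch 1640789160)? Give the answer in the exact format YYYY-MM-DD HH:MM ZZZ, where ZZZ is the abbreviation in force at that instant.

2021-12-29 18:46 SHA

Query: 2021-12-29 14:46 UTC
Rule 2/5 (SHA, +04:00): 2021-06-04 08:59 UTC ≤ query < 2021-12-29 17:30 UTC
14·60 + 46 + 240 = 1126 min
1126 = 0·1440 + 1126; 1126 = 18·60 + 46 → 18:46, same day
→ 2021-12-29 18:46 SHA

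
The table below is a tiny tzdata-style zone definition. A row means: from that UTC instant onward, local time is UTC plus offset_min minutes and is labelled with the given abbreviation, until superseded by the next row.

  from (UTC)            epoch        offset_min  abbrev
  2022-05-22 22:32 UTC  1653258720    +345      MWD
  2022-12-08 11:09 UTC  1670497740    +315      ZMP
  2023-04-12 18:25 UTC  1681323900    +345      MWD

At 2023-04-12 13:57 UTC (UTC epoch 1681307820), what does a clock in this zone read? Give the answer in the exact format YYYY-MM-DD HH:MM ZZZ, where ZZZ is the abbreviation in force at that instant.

2023-04-12 19:12 ZMP

Query: 2023-04-12 13:57 UTC
Rule 2/3 (ZMP, +05:15): 2022-12-08 11:09 UTC ≤ query < 2023-04-12 18:25 UTC
13·60 + 57 + 315 = 1152 min
1152 = 0·1440 + 1152; 1152 = 19·60 + 12 → 19:12, same day
→ 2023-04-12 19:12 ZMP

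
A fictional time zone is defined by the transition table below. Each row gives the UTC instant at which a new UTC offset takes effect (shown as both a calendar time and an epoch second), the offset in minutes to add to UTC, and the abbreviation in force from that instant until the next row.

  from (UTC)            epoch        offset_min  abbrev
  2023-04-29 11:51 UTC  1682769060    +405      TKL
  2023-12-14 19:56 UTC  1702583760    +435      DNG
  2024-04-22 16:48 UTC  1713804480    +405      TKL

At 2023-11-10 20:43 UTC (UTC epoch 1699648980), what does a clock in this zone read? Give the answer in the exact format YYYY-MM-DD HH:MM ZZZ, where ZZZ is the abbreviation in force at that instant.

2023-11-11 03:28 TKL

Query: 2023-11-10 20:43 UTC
Rule 1/3 (TKL, +06:45): 2023-04-29 11:51 UTC ≤ query < 2023-12-14 19:56 UTC
20·60 + 43 + 405 = 1648 min
1648 = 1·1440 + 208; 208 = 3·60 + 28 → 03:28, 2023-11-10 + 1 day = 2023-11-11
→ 2023-11-11 03:28 TKL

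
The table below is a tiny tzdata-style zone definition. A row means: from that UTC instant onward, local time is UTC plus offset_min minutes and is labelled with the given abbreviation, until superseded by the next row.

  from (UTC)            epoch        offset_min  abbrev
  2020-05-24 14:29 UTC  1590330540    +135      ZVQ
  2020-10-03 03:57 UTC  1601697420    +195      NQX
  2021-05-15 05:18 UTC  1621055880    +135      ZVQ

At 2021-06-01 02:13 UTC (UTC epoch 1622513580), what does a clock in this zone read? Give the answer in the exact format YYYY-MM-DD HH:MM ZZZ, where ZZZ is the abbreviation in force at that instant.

Query: 2021-06-01 02:13 UTC
Rule 3/3 (ZVQ, +02:15): 2021-05-15 05:18 UTC ≤ query < +∞
2·60 + 13 + 135 = 268 min
268 = 0·1440 + 268; 268 = 4·60 + 28 → 04:28, same day
→ 2021-06-01 04:28 ZVQ

2021-06-01 04:28 ZVQ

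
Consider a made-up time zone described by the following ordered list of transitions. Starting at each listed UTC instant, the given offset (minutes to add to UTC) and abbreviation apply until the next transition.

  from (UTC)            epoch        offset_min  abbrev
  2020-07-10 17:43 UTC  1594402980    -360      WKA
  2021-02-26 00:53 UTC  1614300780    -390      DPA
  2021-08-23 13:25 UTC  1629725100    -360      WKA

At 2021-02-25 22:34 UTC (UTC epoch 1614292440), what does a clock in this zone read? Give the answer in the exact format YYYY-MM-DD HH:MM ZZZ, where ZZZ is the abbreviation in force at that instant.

2021-02-25 16:34 WKA

Query: 2021-02-25 22:34 UTC
Rule 1/3 (WKA, -06:00): 2020-07-10 17:43 UTC ≤ query < 2021-02-26 00:53 UTC
22·60 + 34 - 360 = 994 min
994 = 0·1440 + 994; 994 = 16·60 + 34 → 16:34, same day
→ 2021-02-25 16:34 WKA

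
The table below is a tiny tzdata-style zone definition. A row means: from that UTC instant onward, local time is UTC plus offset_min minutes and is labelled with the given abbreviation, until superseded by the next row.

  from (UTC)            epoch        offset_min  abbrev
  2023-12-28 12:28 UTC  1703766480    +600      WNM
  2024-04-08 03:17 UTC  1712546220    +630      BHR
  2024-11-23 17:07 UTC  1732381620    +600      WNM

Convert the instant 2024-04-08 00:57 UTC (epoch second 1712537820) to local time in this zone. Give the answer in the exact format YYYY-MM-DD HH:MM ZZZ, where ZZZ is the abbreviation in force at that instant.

Query: 2024-04-08 00:57 UTC
Rule 1/3 (WNM, +10:00): 2023-12-28 12:28 UTC ≤ query < 2024-04-08 03:17 UTC
0·60 + 57 + 600 = 657 min
657 = 0·1440 + 657; 657 = 10·60 + 57 → 10:57, same day
→ 2024-04-08 10:57 WNM

2024-04-08 10:57 WNM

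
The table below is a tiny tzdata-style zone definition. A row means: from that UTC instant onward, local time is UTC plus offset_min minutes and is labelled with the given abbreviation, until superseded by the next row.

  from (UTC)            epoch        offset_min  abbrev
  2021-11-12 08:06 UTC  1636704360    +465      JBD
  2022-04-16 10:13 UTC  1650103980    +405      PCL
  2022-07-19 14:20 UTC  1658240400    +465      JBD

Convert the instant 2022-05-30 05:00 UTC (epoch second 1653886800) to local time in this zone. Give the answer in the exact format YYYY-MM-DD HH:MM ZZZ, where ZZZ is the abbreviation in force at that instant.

Query: 2022-05-30 05:00 UTC
Rule 2/3 (PCL, +06:45): 2022-04-16 10:13 UTC ≤ query < 2022-07-19 14:20 UTC
5·60 + 0 + 405 = 705 min
705 = 0·1440 + 705; 705 = 11·60 + 45 → 11:45, same day
→ 2022-05-30 11:45 PCL

2022-05-30 11:45 PCL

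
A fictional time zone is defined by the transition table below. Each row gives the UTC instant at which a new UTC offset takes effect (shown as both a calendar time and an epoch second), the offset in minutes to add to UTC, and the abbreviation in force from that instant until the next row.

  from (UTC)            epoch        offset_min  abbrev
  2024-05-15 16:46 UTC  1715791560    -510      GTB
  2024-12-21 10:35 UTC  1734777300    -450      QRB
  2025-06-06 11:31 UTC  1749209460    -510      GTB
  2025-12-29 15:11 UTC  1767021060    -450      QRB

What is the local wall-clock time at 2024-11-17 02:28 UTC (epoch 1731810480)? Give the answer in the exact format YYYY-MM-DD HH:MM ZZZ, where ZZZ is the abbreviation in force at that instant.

Query: 2024-11-17 02:28 UTC
Rule 1/4 (GTB, -08:30): 2024-05-15 16:46 UTC ≤ query < 2024-12-21 10:35 UTC
2·60 + 28 - 510 = -362 min
-362 = -1·1440 + 1078; 1078 = 17·60 + 58 → 17:58, 2024-11-17 - 1 day = 2024-11-16
→ 2024-11-16 17:58 GTB

2024-11-16 17:58 GTB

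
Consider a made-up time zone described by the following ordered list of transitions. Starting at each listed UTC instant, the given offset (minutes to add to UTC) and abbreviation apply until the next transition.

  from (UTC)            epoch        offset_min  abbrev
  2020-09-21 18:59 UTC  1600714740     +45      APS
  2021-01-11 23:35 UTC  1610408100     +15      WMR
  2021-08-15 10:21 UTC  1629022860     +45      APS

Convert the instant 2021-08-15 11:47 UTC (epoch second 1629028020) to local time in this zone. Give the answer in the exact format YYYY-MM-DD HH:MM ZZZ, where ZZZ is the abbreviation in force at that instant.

2021-08-15 12:32 APS

Query: 2021-08-15 11:47 UTC
Rule 3/3 (APS, +00:45): 2021-08-15 10:21 UTC ≤ query < +∞
11·60 + 47 + 45 = 752 min
752 = 0·1440 + 752; 752 = 12·60 + 32 → 12:32, same day
→ 2021-08-15 12:32 APS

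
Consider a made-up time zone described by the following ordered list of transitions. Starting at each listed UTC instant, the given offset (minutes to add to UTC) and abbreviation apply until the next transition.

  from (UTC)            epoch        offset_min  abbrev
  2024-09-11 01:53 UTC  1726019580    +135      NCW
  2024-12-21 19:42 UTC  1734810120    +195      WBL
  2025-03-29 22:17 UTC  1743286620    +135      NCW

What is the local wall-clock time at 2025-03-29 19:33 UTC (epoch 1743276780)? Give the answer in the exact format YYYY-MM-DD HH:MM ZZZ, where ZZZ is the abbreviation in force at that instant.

Query: 2025-03-29 19:33 UTC
Rule 2/3 (WBL, +03:15): 2024-12-21 19:42 UTC ≤ query < 2025-03-29 22:17 UTC
19·60 + 33 + 195 = 1368 min
1368 = 0·1440 + 1368; 1368 = 22·60 + 48 → 22:48, same day
→ 2025-03-29 22:48 WBL

2025-03-29 22:48 WBL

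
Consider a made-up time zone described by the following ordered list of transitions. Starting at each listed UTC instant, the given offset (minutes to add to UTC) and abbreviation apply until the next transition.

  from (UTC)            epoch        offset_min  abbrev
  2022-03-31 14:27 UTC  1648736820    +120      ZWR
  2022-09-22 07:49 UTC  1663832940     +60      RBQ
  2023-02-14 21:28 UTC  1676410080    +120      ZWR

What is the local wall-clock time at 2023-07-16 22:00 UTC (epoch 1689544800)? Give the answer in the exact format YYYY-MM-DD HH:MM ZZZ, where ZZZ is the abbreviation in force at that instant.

2023-07-17 00:00 ZWR

Query: 2023-07-16 22:00 UTC
Rule 3/3 (ZWR, +02:00): 2023-02-14 21:28 UTC ≤ query < +∞
22·60 + 0 + 120 = 1440 min
1440 = 1·1440 + 0; 0 = 0·60 + 0 → 00:00, 2023-07-16 + 1 day = 2023-07-17
→ 2023-07-17 00:00 ZWR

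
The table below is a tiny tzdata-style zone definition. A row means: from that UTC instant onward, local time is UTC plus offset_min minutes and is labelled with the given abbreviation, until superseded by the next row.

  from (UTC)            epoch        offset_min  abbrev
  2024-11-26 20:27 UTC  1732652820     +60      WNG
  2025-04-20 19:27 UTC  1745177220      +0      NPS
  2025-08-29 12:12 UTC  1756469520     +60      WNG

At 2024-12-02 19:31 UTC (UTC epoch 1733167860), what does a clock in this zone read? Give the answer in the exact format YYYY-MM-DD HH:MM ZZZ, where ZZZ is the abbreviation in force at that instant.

2024-12-02 20:31 WNG

Query: 2024-12-02 19:31 UTC
Rule 1/3 (WNG, +01:00): 2024-11-26 20:27 UTC ≤ query < 2025-04-20 19:27 UTC
19·60 + 31 + 60 = 1231 min
1231 = 0·1440 + 1231; 1231 = 20·60 + 31 → 20:31, same day
→ 2024-12-02 20:31 WNG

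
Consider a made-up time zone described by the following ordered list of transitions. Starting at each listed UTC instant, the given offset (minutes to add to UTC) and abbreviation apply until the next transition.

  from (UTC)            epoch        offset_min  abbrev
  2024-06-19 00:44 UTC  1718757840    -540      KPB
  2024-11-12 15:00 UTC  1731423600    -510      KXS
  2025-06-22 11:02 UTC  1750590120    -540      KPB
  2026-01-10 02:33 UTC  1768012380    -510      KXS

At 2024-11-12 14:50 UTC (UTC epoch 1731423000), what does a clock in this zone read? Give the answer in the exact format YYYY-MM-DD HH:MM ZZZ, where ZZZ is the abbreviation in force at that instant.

2024-11-12 05:50 KPB

Query: 2024-11-12 14:50 UTC
Rule 1/4 (KPB, -09:00): 2024-06-19 00:44 UTC ≤ query < 2024-11-12 15:00 UTC
14·60 + 50 - 540 = 350 min
350 = 0·1440 + 350; 350 = 5·60 + 50 → 05:50, same day
→ 2024-11-12 05:50 KPB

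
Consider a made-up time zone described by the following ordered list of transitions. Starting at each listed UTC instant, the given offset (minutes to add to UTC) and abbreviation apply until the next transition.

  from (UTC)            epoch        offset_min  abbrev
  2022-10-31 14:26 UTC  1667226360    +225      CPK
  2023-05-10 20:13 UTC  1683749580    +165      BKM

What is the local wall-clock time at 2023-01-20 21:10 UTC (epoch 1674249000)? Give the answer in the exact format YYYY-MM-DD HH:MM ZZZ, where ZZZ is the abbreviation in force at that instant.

Query: 2023-01-20 21:10 UTC
Rule 1/2 (CPK, +03:45): 2022-10-31 14:26 UTC ≤ query < 2023-05-10 20:13 UTC
21·60 + 10 + 225 = 1495 min
1495 = 1·1440 + 55; 55 = 0·60 + 55 → 00:55, 2023-01-20 + 1 day = 2023-01-21
→ 2023-01-21 00:55 CPK

2023-01-21 00:55 CPK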